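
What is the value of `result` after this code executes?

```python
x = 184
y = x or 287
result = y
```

x = 184; y = 184; result = 184

184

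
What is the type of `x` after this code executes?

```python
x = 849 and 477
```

'and' with truthy values returns last operand (int)

int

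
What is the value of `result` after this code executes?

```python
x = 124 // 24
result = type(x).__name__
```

x is int; result = 'int'

'int'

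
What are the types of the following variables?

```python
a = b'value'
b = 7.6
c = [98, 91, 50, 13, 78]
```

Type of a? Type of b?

a is assigned a bytes literal (b'...' prefix); b is assigned a number with a decimal point, so it is a float

bytes, float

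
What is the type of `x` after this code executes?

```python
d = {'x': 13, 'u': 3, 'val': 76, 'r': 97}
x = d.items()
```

dict.items() returns dict_items view

dict_items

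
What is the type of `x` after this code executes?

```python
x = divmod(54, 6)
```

divmod() returns tuple of (quotient, remainder)

tuple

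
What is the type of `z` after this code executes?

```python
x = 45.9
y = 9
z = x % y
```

float % int = float

float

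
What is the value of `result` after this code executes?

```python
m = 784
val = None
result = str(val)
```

m = 784; val = None; result = 'None'

'None'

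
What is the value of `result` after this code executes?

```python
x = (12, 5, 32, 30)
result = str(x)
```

x = (12, 5, 32, 30); result = '(12, 5, 32, 30)'

'(12, 5, 32, 30)'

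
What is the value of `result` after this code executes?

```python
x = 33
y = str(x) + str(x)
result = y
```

x = 33; y = '3333'; result = '3333'

'3333'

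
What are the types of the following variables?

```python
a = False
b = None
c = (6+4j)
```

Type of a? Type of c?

a is assigned the constant False, which has type bool; c is assigned (6+4j), an int plus an imaginary literal (j suffix), which evaluates to complex

bool, complex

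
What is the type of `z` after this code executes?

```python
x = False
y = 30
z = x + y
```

bool + int = int (bool is subclass of int)

int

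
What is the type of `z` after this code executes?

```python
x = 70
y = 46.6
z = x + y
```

int + float = float

float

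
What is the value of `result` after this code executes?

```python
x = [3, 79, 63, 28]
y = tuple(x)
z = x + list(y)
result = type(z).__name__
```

x is list; y is tuple; z is list; result = 'list'

'list'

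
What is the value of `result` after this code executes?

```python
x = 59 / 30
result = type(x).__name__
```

x is float; result = 'float'

'float'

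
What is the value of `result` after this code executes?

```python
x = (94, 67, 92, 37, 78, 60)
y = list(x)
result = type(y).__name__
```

x is tuple; y is list; result = 'list'

'list'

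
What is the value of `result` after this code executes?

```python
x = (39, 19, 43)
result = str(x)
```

x = (39, 19, 43); result = '(39, 19, 43)'

'(39, 19, 43)'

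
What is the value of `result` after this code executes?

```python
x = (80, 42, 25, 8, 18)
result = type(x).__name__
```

x is tuple; result = 'tuple'

'tuple'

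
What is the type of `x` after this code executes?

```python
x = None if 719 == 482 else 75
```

719 == 482 is False, so the else branch is taken

int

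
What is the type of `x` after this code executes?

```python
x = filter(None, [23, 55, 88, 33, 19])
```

filter() returns a filter object

filter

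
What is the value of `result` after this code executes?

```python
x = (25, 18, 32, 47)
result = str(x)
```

x = (25, 18, 32, 47); result = '(25, 18, 32, 47)'

'(25, 18, 32, 47)'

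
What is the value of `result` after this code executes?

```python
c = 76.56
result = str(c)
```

c = 76.56; result = '76.56'

'76.56'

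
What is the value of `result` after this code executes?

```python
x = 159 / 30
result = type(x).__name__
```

x is float; result = 'float'

'float'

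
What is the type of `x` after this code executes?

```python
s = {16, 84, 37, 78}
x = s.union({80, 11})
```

set.union() returns a new set

set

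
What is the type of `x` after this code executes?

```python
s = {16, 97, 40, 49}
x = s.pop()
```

Popping from set[int] returns int

int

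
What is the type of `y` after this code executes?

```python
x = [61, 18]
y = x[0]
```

Indexing list[int] returns int

int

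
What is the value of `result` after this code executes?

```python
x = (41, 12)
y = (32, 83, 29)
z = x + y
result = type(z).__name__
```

x is tuple; y is tuple; z is tuple; result = 'tuple'

'tuple'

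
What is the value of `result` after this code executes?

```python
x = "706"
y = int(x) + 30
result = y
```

x = '706'; y = 736; result = 736

736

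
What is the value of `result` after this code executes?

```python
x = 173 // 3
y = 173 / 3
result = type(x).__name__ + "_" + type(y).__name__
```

x is int; y is float; result = 'int_float'

'int_float'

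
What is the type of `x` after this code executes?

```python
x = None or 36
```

'or' with None returns the other truthy value

int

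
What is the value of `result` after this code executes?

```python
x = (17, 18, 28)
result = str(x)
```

x = (17, 18, 28); result = '(17, 18, 28)'

'(17, 18, 28)'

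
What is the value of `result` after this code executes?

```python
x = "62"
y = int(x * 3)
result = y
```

x = '62'; y = 626262; result = 626262

626262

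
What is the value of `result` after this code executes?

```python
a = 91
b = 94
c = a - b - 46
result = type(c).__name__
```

a is int; b is int; c is int; result = 'int'

'int'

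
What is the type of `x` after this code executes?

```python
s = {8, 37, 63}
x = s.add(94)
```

set.add() returns None (mutates in place)

NoneType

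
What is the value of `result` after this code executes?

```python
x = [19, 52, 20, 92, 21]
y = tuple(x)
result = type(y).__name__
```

x is list; y is tuple; result = 'tuple'

'tuple'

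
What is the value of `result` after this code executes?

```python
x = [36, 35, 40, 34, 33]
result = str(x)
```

x = [36, 35, 40, 34, 33]; result = '[36, 35, 40, 34, 33]'

'[36, 35, 40, 34, 33]'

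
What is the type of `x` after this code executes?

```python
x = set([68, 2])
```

set() constructor returns set

set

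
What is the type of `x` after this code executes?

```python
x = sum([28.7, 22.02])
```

sum() of floats returns float

float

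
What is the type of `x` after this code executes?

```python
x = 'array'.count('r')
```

str.count() returns int

int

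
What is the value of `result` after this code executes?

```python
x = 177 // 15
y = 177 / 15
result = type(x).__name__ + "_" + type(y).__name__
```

x is int; y is float; result = 'int_float'

'int_float'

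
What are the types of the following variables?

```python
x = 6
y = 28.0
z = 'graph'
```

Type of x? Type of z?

x is assigned a bare integer (no decimal point), so it is an int; z is assigned a quoted string literal, so it is a str

int, str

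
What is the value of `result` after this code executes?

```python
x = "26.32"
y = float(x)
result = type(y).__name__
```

x is str; y is float; result = 'float'

'float'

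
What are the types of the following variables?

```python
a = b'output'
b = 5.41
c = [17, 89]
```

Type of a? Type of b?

a is assigned a bytes literal (b'...' prefix); b is assigned a number with a decimal point, so it is a float

bytes, float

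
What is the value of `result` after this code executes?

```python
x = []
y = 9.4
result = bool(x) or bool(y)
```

x = []; y = 9.4; result = True

True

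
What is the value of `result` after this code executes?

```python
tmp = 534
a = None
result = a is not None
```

tmp = 534; a = None; result = False

False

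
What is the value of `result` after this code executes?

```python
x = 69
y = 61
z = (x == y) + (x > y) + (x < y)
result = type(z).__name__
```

x is int; y is int; z is int; result = 'int'

'int'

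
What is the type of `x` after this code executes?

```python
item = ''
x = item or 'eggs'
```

'or' returns first truthy value (str)

str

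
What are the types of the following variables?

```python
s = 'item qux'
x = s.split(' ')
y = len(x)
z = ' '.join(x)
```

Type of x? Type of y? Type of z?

str.split() returns list; len() returns int; str.join() returns str

list, int, str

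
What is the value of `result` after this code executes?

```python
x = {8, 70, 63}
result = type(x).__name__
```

x is set; result = 'set'

'set'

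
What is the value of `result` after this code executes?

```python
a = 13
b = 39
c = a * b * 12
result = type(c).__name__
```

a is int; b is int; c is int; result = 'int'

'int'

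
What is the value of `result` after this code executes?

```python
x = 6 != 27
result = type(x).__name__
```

x is bool; result = 'bool'

'bool'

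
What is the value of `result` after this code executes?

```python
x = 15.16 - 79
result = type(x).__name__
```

x is float; result = 'float'

'float'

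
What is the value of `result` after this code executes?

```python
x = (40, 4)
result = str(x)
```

x = (40, 4); result = '(40, 4)'

'(40, 4)'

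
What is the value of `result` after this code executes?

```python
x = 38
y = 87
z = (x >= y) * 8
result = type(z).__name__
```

x is int; y is int; z is int; result = 'int'

'int'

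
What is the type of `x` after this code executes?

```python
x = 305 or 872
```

'or' returns first truthy value (int)

int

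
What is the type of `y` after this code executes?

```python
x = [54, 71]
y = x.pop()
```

list.pop() returns the popped element

int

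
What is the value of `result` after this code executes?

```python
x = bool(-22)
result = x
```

x = True; result = True

True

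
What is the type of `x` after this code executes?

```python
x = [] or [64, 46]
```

'or' returns first truthy value (list)

list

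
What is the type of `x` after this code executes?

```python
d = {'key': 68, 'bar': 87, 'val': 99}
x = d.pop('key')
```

dict.pop() returns the value

int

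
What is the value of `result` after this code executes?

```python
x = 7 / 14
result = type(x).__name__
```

x is float; result = 'float'

'float'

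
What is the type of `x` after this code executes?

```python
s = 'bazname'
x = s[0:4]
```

Slicing a str returns str

str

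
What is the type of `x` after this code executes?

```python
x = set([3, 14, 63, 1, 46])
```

set() constructor returns set

set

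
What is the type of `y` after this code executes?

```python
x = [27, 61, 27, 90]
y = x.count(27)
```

list.count() returns int

int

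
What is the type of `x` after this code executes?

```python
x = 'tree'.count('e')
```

str.count() returns int

int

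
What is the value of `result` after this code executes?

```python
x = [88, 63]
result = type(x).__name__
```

x is list; result = 'list'

'list'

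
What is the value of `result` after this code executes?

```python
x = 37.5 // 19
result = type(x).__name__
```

x is float; result = 'float'

'float'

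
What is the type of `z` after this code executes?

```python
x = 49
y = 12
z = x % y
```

int % int = int

int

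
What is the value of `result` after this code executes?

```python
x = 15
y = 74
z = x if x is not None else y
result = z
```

x = 15; y = 74; z = 15; result = 15

15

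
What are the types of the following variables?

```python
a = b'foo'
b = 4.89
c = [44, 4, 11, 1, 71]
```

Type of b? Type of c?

b is assigned a number with a decimal point, so it is a float; c is assigned a list literal (square brackets)

float, list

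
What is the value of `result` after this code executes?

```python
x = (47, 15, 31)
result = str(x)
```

x = (47, 15, 31); result = '(47, 15, 31)'

'(47, 15, 31)'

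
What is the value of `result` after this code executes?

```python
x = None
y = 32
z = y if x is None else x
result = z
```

x = None; y = 32; z = 32; result = 32

32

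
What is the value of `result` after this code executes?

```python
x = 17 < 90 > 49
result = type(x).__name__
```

x is bool; result = 'bool'

'bool'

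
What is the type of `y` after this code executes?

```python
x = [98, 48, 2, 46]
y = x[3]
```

Indexing list[int] returns int

int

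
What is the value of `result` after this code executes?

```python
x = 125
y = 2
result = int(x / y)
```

x = 125; y = 2; result = 62

62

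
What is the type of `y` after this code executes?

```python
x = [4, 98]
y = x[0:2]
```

Slicing a list returns a list

list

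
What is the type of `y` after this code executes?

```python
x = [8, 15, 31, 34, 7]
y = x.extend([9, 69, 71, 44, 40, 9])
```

list.extend() returns None

NoneType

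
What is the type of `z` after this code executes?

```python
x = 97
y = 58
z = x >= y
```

Comparison returns bool

bool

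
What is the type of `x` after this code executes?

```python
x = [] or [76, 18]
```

'or' returns first truthy value (list)

list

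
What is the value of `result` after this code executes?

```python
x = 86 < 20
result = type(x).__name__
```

x is bool; result = 'bool'

'bool'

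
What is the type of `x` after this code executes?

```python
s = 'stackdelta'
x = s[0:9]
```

Slicing a str returns str

str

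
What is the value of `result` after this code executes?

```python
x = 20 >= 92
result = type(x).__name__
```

x is bool; result = 'bool'

'bool'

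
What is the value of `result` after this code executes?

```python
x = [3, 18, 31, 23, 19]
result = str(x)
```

x = [3, 18, 31, 23, 19]; result = '[3, 18, 31, 23, 19]'

'[3, 18, 31, 23, 19]'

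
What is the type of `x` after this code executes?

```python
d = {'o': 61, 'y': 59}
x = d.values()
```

.values() returns dict_values view

dict_values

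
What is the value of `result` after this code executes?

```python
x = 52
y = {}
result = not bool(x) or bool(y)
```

x = 52; y = {}; result = False

False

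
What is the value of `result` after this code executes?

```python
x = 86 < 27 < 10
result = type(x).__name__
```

x is bool; result = 'bool'

'bool'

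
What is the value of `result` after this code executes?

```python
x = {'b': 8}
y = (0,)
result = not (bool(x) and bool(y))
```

x = {'b': 8}; y = (0,); result = False

False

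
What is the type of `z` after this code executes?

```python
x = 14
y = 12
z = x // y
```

int // int = int

int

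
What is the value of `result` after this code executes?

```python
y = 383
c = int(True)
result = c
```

y = 383; c = 1; result = 1

1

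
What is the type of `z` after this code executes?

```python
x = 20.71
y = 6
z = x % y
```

float % int = float

float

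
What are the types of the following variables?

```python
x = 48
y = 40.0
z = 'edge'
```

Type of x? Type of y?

x is assigned a bare integer (no decimal point), so it is an int; y is assigned a number with a decimal point, so it is a float

int, float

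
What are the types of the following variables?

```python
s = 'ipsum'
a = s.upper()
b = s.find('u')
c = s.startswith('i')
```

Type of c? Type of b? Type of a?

startswith() returns bool; find() returns int; upper() returns str

bool, int, str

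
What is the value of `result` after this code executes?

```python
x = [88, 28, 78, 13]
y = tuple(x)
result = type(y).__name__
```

x is list; y is tuple; result = 'tuple'

'tuple'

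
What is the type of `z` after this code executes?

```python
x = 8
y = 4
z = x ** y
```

positive int ** positive int = int

int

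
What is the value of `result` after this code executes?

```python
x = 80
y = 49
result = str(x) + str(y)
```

x = 80; y = 49; result = '8049'

'8049'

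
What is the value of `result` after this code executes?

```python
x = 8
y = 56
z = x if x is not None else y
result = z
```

x = 8; y = 56; z = 8; result = 8

8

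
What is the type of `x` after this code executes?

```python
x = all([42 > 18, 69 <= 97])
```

all() returns bool

bool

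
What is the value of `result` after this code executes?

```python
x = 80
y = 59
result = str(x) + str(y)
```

x = 80; y = 59; result = '8059'

'8059'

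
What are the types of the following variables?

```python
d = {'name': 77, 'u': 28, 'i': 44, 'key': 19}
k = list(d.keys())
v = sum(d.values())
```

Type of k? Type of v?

list() converts to list; sum of ints is int

list, int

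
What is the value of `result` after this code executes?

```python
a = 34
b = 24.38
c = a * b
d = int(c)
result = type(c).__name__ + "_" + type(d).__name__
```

a is int; b is float; c is float; d is int; result = 'float_int'

'float_int'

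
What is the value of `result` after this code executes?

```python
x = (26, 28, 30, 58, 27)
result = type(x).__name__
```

x is tuple; result = 'tuple'

'tuple'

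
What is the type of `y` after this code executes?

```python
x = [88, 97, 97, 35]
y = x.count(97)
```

list.count() returns int

int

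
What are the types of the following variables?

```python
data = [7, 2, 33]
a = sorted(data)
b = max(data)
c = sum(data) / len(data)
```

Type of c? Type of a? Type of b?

int / int = float; sorted() returns list; max of ints returns int

float, list, int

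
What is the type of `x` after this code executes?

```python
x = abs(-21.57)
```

abs() of float returns float

float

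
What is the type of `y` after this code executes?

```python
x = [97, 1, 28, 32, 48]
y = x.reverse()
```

list.reverse() returns None

NoneType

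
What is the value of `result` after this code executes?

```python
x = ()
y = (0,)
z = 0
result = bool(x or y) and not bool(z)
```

x = (); y = (0,); z = 0; result = True

True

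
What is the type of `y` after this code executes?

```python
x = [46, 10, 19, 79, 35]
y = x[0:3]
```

Slicing a list returns a list

list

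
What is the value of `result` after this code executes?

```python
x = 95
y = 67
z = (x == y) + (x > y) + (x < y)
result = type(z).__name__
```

x is int; y is int; z is int; result = 'int'

'int'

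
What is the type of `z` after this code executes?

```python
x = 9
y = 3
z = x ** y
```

positive int ** positive int = int

int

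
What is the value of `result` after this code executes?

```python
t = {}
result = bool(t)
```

t = {}; result = False

False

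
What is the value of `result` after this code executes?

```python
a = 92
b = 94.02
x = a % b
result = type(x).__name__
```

a is int; b is float; x is float; result = 'float'

'float'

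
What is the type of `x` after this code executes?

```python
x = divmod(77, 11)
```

divmod() returns tuple of (quotient, remainder)

tuple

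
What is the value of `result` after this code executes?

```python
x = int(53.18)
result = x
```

x = 53; result = 53

53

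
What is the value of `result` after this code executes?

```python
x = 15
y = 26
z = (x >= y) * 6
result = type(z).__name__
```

x is int; y is int; z is int; result = 'int'

'int'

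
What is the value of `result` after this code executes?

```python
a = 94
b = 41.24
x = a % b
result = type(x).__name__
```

a is int; b is float; x is float; result = 'float'

'float'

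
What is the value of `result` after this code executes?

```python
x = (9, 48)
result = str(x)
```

x = (9, 48); result = '(9, 48)'

'(9, 48)'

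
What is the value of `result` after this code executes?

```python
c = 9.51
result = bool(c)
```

c = 9.51; result = True

True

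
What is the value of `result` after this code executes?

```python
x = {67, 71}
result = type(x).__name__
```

x is set; result = 'set'

'set'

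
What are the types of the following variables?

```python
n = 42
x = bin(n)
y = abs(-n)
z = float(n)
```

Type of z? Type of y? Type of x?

float() returns float; abs() of int returns int; bin() returns str

float, int, str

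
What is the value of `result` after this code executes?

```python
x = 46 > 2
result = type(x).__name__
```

x is bool; result = 'bool'

'bool'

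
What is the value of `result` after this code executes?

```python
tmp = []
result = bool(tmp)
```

tmp = []; result = False

False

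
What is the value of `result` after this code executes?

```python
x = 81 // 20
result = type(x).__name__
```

x is int; result = 'int'

'int'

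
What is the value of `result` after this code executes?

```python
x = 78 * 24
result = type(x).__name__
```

x is int; result = 'int'

'int'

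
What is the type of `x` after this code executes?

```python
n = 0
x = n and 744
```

'and' returns first falsy value (0 is int)

int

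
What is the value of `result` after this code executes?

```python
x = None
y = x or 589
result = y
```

x = None; y = 589; result = 589

589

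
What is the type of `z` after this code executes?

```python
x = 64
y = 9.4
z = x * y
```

int * float = float

float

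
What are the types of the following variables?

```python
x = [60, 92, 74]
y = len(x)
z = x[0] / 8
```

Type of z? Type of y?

int / int = float; len() returns int

float, int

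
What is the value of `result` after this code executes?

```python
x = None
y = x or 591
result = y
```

x = None; y = 591; result = 591

591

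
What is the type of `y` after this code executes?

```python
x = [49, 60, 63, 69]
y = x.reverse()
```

list.reverse() returns None

NoneType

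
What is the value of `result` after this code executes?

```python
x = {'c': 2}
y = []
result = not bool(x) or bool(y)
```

x = {'c': 2}; y = []; result = False

False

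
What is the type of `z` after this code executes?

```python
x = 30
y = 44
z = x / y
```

int / int = float

float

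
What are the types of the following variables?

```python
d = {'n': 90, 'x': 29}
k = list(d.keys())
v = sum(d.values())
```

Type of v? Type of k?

sum of ints is int; list() converts to list

int, list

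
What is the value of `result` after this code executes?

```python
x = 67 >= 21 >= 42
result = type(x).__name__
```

x is bool; result = 'bool'

'bool'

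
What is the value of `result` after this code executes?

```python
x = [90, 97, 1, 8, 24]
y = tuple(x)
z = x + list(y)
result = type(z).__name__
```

x is list; y is tuple; z is list; result = 'list'

'list'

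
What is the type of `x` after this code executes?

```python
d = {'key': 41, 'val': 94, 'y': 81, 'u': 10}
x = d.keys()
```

.keys() returns dict_keys view

dict_keys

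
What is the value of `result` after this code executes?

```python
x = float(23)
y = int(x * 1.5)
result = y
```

x = 23.0; y = 34; result = 34

34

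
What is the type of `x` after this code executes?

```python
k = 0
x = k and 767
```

'and' returns first falsy value (0 is int)

int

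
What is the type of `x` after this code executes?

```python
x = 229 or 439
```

'or' returns first truthy value (int)

int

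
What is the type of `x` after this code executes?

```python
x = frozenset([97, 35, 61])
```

frozenset() returns frozenset

frozenset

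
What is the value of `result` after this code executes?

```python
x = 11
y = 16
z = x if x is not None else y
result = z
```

x = 11; y = 16; z = 11; result = 11

11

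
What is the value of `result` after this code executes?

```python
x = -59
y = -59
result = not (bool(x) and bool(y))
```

x = -59; y = -59; result = False

False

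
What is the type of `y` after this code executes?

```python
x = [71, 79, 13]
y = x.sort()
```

list.sort() returns None (mutates in place)

NoneType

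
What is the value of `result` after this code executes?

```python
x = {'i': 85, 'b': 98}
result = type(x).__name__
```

x is dict; result = 'dict'

'dict'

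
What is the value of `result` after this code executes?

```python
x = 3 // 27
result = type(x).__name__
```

x is int; result = 'int'

'int'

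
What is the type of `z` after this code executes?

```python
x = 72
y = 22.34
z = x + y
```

int + float = float

float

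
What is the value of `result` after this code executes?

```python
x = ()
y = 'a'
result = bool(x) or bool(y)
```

x = (); y = 'a'; result = True

True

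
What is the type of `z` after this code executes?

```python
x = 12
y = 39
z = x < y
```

Comparison returns bool

bool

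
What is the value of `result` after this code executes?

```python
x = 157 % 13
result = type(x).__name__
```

x is int; result = 'int'

'int'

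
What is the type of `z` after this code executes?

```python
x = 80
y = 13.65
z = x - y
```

int - float = float

float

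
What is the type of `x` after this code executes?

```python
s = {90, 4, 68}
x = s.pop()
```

Popping from set[int] returns int

int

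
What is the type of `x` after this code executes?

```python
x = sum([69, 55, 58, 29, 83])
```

sum() of ints returns int

int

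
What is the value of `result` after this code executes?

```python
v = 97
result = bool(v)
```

v = 97; result = True

True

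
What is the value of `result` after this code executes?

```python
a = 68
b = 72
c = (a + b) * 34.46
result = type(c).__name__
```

a is int; b is int; c is float; result = 'float'

'float'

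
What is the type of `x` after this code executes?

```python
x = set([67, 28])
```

set() constructor returns set

set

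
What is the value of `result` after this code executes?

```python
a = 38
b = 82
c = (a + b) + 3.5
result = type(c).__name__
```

a is int; b is int; c is float; result = 'float'

'float'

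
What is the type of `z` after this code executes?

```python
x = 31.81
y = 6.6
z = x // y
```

float // float = float

float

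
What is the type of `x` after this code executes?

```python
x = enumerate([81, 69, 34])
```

enumerate() returns an enumerate object

enumerate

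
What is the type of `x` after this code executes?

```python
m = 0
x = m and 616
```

'and' returns first falsy value (0 is int)

int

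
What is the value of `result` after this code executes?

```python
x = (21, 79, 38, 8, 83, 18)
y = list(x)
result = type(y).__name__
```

x is tuple; y is list; result = 'list'

'list'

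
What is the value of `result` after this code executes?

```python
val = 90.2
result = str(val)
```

val = 90.2; result = '90.2'

'90.2'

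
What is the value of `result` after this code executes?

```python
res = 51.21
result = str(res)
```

res = 51.21; result = '51.21'

'51.21'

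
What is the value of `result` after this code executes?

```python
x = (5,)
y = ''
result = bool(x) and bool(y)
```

x = (5,); y = ''; result = False

False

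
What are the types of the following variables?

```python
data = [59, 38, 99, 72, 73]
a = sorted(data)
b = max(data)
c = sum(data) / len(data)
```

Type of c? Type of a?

int / int = float; sorted() returns list

float, list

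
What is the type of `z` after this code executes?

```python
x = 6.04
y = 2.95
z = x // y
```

float // float = float

float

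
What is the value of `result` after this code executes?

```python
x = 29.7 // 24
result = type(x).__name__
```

x is float; result = 'float'

'float'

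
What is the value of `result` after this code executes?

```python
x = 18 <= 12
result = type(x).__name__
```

x is bool; result = 'bool'

'bool'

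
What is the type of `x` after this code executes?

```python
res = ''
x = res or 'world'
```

'or' returns first truthy value (str)

str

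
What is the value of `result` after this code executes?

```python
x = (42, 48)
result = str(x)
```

x = (42, 48); result = '(42, 48)'

'(42, 48)'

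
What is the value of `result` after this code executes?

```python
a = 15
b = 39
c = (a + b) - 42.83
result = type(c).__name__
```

a is int; b is int; c is float; result = 'float'

'float'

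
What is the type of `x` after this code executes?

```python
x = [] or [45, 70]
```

'or' returns first truthy value (list)

list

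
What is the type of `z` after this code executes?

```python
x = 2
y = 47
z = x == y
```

Equality comparison returns bool

bool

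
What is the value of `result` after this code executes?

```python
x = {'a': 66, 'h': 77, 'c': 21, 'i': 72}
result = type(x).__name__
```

x is dict; result = 'dict'

'dict'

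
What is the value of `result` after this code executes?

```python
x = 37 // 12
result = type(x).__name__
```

x is int; result = 'int'

'int'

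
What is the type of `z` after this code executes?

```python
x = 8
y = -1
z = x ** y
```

int ** negative = float

float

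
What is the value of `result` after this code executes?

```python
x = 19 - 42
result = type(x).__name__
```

x is int; result = 'int'

'int'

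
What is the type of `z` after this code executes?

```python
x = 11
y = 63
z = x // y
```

int // int = int

int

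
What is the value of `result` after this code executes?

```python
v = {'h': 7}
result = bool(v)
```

v = {'h': 7}; result = True

True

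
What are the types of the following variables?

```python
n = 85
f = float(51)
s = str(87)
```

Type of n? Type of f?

n is assigned a bare integer (no decimal point), so it is an int; f is assigned the result of calling float(), which returns a float

int, float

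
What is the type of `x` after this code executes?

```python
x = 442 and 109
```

'and' with truthy values returns last operand (int)

int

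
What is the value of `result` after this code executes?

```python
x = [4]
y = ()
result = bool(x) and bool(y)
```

x = [4]; y = (); result = False

False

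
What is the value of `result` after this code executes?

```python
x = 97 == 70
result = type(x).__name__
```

x is bool; result = 'bool'

'bool'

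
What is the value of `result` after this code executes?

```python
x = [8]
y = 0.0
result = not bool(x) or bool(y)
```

x = [8]; y = 0.0; result = False

False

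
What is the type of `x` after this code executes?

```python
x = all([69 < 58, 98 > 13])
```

all() returns bool

bool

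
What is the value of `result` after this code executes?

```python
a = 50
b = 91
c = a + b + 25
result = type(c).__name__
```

a is int; b is int; c is int; result = 'int'

'int'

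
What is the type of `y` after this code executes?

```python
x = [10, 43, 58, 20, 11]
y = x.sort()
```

list.sort() returns None (mutates in place)

NoneType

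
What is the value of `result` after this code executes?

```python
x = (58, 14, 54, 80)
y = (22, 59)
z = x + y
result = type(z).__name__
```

x is tuple; y is tuple; z is tuple; result = 'tuple'

'tuple'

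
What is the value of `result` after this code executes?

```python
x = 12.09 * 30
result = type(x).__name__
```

x is float; result = 'float'

'float'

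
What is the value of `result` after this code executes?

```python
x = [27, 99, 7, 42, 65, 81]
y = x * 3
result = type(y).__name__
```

x is list; y is list; result = 'list'

'list'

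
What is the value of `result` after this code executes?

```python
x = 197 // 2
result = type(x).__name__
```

x is int; result = 'int'

'int'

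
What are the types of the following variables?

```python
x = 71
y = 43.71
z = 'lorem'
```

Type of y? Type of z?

y is assigned a number with a decimal point, so it is a float; z is assigned a quoted string literal, so it is a str

float, str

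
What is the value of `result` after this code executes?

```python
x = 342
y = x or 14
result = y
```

x = 342; y = 342; result = 342

342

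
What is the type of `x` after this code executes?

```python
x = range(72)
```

range() returns a range object

range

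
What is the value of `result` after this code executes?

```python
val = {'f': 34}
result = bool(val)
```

val = {'f': 34}; result = True

True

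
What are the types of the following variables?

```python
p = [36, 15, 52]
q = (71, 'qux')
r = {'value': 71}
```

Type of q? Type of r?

q is assigned a tuple (parenthesized, comma-separated values); r is assigned a dict literal ({key: value})

tuple, dict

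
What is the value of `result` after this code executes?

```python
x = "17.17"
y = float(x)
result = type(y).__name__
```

x is str; y is float; result = 'float'

'float'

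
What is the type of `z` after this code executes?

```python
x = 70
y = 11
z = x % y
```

int % int = int

int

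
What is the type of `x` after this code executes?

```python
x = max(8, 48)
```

max() of ints returns int

int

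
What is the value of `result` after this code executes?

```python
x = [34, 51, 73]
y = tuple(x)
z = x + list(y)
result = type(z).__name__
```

x is list; y is tuple; z is list; result = 'list'

'list'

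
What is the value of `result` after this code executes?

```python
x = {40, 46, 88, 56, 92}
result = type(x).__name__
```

x is set; result = 'set'

'set'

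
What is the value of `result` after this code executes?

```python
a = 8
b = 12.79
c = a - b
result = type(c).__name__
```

a is int; b is float; c is float; result = 'float'

'float'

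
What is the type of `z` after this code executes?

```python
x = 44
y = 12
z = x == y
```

Equality comparison returns bool

bool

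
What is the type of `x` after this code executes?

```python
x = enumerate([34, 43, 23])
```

enumerate() returns an enumerate object

enumerate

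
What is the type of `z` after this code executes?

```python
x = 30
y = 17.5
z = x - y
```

int - float = float

float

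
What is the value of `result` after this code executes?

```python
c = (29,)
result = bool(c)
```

c = (29,); result = True

True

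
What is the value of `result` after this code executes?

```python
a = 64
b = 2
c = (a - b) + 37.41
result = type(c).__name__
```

a is int; b is int; c is float; result = 'float'

'float'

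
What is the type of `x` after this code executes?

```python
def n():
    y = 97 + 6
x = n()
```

Function without return returns None

NoneType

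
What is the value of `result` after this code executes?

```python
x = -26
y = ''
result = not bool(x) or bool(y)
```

x = -26; y = ''; result = False

False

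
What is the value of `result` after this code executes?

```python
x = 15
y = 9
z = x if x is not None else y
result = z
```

x = 15; y = 9; z = 15; result = 15

15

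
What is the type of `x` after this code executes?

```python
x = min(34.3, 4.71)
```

min() of floats returns float

float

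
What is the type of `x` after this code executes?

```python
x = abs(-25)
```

abs() of int returns int

int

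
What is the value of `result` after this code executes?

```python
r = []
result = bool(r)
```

r = []; result = False

False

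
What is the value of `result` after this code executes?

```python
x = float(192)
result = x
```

x = 192.0; result = 192.0

192.0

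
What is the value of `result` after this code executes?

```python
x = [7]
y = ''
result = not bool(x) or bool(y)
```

x = [7]; y = ''; result = False

False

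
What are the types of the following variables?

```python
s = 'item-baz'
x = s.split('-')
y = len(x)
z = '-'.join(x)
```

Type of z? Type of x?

str.join() returns str; str.split() returns list

str, list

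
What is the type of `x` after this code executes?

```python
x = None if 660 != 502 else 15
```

660 != 502 is True, so the if branch is taken

NoneType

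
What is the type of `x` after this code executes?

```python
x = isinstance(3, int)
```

isinstance() returns bool

bool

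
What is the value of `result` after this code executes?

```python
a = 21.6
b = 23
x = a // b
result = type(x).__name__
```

a is float; b is int; x is float; result = 'float'

'float'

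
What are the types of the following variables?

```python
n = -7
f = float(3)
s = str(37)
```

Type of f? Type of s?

f is assigned the result of calling float(), which returns a float; s is assigned the result of calling str(), which returns a str

float, str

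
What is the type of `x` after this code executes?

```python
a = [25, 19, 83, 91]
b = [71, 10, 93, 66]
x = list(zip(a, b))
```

list(zip()) returns a list of tuples

list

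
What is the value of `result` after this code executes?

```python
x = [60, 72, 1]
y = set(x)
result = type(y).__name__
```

x is list; y is set; result = 'set'

'set'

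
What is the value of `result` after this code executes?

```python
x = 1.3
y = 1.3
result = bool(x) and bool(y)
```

x = 1.3; y = 1.3; result = True

True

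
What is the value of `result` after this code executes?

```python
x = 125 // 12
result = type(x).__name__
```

x is int; result = 'int'

'int'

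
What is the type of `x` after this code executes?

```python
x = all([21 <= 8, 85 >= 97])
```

all() returns bool

bool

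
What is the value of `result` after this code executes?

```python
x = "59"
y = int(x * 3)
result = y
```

x = '59'; y = 595959; result = 595959

595959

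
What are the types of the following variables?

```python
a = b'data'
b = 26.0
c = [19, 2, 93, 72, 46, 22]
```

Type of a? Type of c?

a is assigned a bytes literal (b'...' prefix); c is assigned a list literal (square brackets)

bytes, list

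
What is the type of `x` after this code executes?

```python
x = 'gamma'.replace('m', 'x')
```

str.replace() returns str

str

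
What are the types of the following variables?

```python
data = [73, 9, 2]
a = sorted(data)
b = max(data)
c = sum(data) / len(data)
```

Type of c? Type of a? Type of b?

int / int = float; sorted() returns list; max of ints returns int

float, list, int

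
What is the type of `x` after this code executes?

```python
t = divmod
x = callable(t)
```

callable() returns bool

bool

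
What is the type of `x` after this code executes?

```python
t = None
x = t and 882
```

'and' returns first falsy value (None)

NoneType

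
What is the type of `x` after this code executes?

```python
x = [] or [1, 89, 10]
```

'or' returns first truthy value (list)

list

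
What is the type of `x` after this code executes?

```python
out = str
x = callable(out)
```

callable() returns bool

bool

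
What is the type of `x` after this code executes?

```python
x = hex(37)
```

hex() returns str representation

str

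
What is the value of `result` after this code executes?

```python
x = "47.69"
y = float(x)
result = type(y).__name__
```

x is str; y is float; result = 'float'

'float'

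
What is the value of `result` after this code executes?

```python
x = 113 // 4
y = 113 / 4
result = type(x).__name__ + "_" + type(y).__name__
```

x is int; y is float; result = 'int_float'

'int_float'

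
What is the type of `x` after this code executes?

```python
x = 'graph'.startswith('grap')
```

str.startswith() returns bool

bool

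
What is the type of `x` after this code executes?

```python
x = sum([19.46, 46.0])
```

sum() of floats returns float

float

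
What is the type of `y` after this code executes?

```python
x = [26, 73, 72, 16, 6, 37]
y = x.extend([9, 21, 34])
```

list.extend() returns None

NoneType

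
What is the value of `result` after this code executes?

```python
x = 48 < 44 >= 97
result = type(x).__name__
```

x is bool; result = 'bool'

'bool'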